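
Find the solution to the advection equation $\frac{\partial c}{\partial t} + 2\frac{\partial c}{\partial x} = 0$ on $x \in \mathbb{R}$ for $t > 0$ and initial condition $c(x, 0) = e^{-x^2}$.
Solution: By characteristics ($dx/dt = 2$), $c(x,t) = f(x - 2t)$ with $f = c( \cdot , 0)$.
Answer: $c(x, t) = e^{-(-2 t + x)^2}$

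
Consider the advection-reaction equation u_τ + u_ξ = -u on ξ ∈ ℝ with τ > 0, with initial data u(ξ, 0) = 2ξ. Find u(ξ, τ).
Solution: Substitute u = exp(-τ)w, i.e. w = exp(τ)u.
By the product rule, u_τ = exp(-τ)(w_τ - w), u_ξ = exp(-τ)w_ξ.
Substituting into the PDE and dividing by exp(-τ): w_τ - w + w_ξ = -w.
The lower-order terms cancel, leaving the standard advection equation w_τ + w_ξ = 0.
Initial data for w: w(ξ,0) = u(ξ,0) = 2ξ.
Solve for w:
  By method of characteristics (waves move right with speed 1):
  Along characteristics ξ - τ = const, w is constant, so w(ξ,τ) = f(ξ - τ) with f = w(·, 0).
Hence w(ξ,τ) = 2ξ - 2τ.
Transform back: u(ξ,τ) = exp(-τ)w(ξ,τ).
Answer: u(ξ, τ) = 2ξexp(-τ) - 2τexp(-τ)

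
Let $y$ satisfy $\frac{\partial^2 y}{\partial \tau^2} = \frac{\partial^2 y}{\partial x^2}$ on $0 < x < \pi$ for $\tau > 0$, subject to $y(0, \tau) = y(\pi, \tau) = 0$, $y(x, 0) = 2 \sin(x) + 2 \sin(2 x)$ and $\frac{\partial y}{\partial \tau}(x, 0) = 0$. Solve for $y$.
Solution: Using separation of variables $y = X(x)T(\tau)$:
Eigenfunctions: $\sin(nx)$, $n = 1, 2, 3, \ldots$
General solution: $y(x, \tau) = \sum [A_n \cos(n \tau) + B_n \sin(n \tau)] \sin(nx)$
From $y(x,0) = 2 \sin(x) + 2 \sin(2 x)$: $A_1=2, A_2=2$. From $y_{\tau}(x,0) = 0$: all $B_n = 0$.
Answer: $y(x, \tau) = 2 \sin(x) \cos(\tau) + 2 \sin(2 x) \cos(2 \tau)$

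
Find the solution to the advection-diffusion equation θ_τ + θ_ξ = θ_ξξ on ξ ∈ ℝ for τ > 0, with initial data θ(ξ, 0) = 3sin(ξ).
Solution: Moving frame: η = ξ - τ, σ = τ, θ = u(η,σ), so θ_τ = u_σ - u_η and θ_ξξ = u_ηη.
Hence θ_τ + θ_ξ = u_σ and the PDE becomes the heat equation u_σ = u_ηη on η ∈ ℝ.
Initial data: u(η,0) = θ(η,0) = 3sin(η). Each mode sin(nη) decays as exp(-n²σ) on ℝ, so u(η,σ) = Σ c_n exp(-n²σ) sin(nη) with c_1=3: u(η,σ) = 3exp(-σ)sin(η).
Substituting back: θ(ξ,τ) = u(ξ - τ, τ).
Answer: θ(ξ, τ) = 3exp(-τ)sin(ξ - τ)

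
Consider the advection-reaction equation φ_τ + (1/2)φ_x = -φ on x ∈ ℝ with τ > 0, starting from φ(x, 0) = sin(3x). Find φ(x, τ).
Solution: Substitute φ = exp(-τ)u, i.e. u = exp(τ)φ.
By the product rule, φ_τ = exp(-τ)(u_τ - u), φ_x = exp(-τ)u_x.
Substituting into the PDE and dividing by exp(-τ): u_τ - u + (1/2)u_x = -u.
The lower-order terms cancel, leaving the standard advection equation u_τ + (1/2)u_x = 0.
Initial data for u: u(x,0) = φ(x,0) = sin(3x).
Solve for u:
  By method of characteristics (waves move right with speed 1/2):
  Along characteristics x - (1/2)τ = const, u is constant, so u(x,τ) = f(x - (1/2)τ) with f = u(·, 0).
Hence u(x,τ) = sin(3x - 3τ/2).
Transform back: φ(x,τ) = exp(-τ)u(x,τ).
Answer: φ(x, τ) = exp(-τ)sin(3x - 3τ/2)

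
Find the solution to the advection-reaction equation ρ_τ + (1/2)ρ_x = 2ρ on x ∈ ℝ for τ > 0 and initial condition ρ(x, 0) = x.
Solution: Substitute ρ = exp(2τ)u.
Then ρ_τ = exp(2τ)(u_τ + 2u), ρ_x = exp(2τ)u_x; substituting and dividing by exp(2τ), the lower-order terms cancel: u_τ + (1/2)u_x = 0 (standard advection equation).
Data for u: u(x,0) = ρ(x,0) = x.
By characteristics (dx/dτ = 1/2), u(x,τ) = f(x - (1/2)τ) with f = u(·, 0).
So u(x,τ) = x - (1/2)τ, and ρ(x,τ) = exp(2τ)u(x,τ).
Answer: ρ(x, τ) = xexp(2τ) - (1/2)τexp(2τ)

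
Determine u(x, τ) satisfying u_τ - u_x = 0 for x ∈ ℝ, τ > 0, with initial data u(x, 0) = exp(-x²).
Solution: By characteristics (dx/dτ = -1), u(x,τ) = f(x + τ) with f = u(·, 0).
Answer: u(x, τ) = exp(-(x + τ)²)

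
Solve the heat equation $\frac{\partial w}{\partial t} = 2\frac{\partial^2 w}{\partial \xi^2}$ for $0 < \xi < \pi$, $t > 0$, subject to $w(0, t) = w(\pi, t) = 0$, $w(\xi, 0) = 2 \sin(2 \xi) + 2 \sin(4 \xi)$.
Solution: Separating variables: $w = \sum c_n e^{-2n^2t} \sin(n\xi)$. From $w(\xi,0) = 2 \sin(2 \xi) + 2 \sin(4 \xi)$: $c_2=2, c_4=2$.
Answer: $w(\xi, t) = 2 e^{-8 t} \sin(2 \xi) + 2 e^{-32 t} \sin(4 \xi)$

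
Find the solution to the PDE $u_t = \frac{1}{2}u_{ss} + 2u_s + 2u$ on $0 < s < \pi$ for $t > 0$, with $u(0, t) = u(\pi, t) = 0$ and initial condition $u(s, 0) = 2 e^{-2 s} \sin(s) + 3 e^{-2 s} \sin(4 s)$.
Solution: Substitute $u = e^{-2s}w$, i.e. $w = e^{2s}u$.
By the product rule, $u_s = e^{-2s}(w_s - 2w)$, $u_{ss} = e^{-2s}(w_{ss} - 4w_s + 4w)$, $u_t = e^{-2s}w_t$.
Substituting into the PDE and dividing by $e^{-2s}$: $w_t = \frac{1}{2}(w_{ss} - 4w_s + 4w) + 2(w_s - 2w) + 2w$.
The lower-order terms cancel, leaving the standard heat equation $w_t = \frac{1}{2}w_{ss}$.
Initial data for $w$: $w(s,0) = e^{2s}u(s,0) = 2 \sin(s) + 3 \sin(4 s)$. The boundary conditions carry over: $w(0,t) = w(\pi,t) = 0$.
Solve for $w$:
  Using separation of variables $w = X(s)T(t)$:
  Eigenfunctions: $\sin(ns)$, $n = 1, 2, 3, \ldots$
  General solution: $w(s, t) = \sum c_n \sin(ns) e^{-n^2 t/2}$
  Matching $w(s,0) = 2 \sin(s) + 3 \sin(4 s)$ term by term: $c_1=2, c_4=3$.
Hence $w(s,t) = 3 e^{-8 t} \sin(4 s) + 2 e^{-t/2} \sin(s)$.
Transform back: $u(s,t) = e^{-2s}w(s,t)$.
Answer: $u(s, t) = 3 e^{-2 s} e^{-8 t} \sin(4 s) + 2 e^{-2 s} e^{-t/2} \sin(s)$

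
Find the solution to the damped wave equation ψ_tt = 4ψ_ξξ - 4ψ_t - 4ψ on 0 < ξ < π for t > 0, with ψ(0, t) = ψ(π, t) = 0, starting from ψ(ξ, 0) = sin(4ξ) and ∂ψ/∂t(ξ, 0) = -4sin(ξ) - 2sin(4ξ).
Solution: Substitute ψ = exp(-2t)u, i.e. u = exp(2t)ψ.
By the product rule, ψ_t = exp(-2t)(u_t - 2u), ψ_tt = exp(-2t)(u_tt - 4u_t + 4u), ψ_ξξ = exp(-2t)u_ξξ.
Substituting into the PDE and dividing by exp(-2t): u_tt - 4u_t + 4u = 4u_ξξ - 4(u_t - 2u) - 4u.
The lower-order terms cancel, leaving the standard wave equation u_tt = 4u_ξξ.
Initial data for u: u(ξ,0) = ψ(ξ,0) = sin(4ξ); u_t(ξ,0) = ψ_t(ξ,0) + 2ψ(ξ,0) = -4sin(ξ). The boundary conditions carry over: u(0,t) = u(π,t) = 0.
Solve for u:
  Using separation of variables u = X(ξ)T(t):
  Eigenfunctions: sin(nξ), n = 1, 2, 3, ...
  General solution: u(ξ, t) = Σ [A_n cos(2n t) + B_n sin(2n t)] sin(nξ)
  From u(ξ,0) = sin(4ξ): A_4=1. From u_t(ξ,0) = -4sin(ξ), using u_t(ξ,0) = Σ ω_n B_n sin(nξ) with ω_n = 2n: B_1 = (-4)/2 = -2.
Hence u(ξ,t) = -2sin(2t)sin(ξ) + sin(4ξ)cos(8t).
Transform back: ψ(ξ,t) = exp(-2t)u(ξ,t).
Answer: ψ(ξ, t) = -2exp(-2t)sin(2t)sin(ξ) + exp(-2t)sin(4ξ)cos(8t)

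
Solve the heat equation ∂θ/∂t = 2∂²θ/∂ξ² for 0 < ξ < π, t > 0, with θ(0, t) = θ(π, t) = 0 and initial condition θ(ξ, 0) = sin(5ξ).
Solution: Using separation of variables θ = X(ξ)G(t):
Eigenfunctions: sin(nξ), n = 1, 2, 3, ...
General solution: θ(ξ, t) = Σ c_n sin(nξ) exp(-2n² t)
Matching θ(ξ,0) = sin(5ξ) term by term: c_5=1.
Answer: θ(ξ, t) = exp(-50t)sin(5ξ)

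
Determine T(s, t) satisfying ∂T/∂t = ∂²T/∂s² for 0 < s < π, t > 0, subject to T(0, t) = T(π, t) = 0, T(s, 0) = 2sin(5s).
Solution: Separating variables: T = Σ c_n exp(-n²t) sin(ns). From T(s,0) = 2sin(5s): c_5=2.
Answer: T(s, t) = 2exp(-25t)sin(5s)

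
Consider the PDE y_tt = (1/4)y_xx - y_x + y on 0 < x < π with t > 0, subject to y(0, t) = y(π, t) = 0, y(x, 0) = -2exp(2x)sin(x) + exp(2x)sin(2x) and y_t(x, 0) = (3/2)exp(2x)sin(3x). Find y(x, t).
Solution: Substitute y = exp(2x)u, i.e. u = exp(-2x)y.
By the product rule, y_x = exp(2x)(u_x + 2u), y_xx = exp(2x)(u_xx + 4u_x + 4u), y_tt = exp(2x)u_tt.
Substituting into the PDE and dividing by exp(2x): u_tt = (1/4)(u_xx + 4u_x + 4u) - (u_x + 2u) + u.
The lower-order terms cancel, leaving the standard wave equation u_tt = (1/4)u_xx.
Initial data for u: u(x,0) = exp(-2x)y(x,0) = -2sin(x) + sin(2x); u_t(x,0) = exp(-2x)y_t(x,0) = (3/2)sin(3x). The boundary conditions carry over: u(0,t) = u(π,t) = 0.
Solve for u:
  Using separation of variables u = X(x)T(t):
  Eigenfunctions: sin(nx), n = 1, 2, 3, ...
  General solution: u(x, t) = Σ [A_n cos(n t/2) + B_n sin(n t/2)] sin(nx)
  From u(x,0) = -2sin(x) + sin(2x): A_1=-2, A_2=1. From u_t(x,0) = (3/2)sin(3x), using u_t(x,0) = Σ ω_n B_n sin(nx) with ω_n = n/2: B_3 = (3/2)/(3/2) = 1.
Hence u(x,t) = sin(3t/2)sin(3x) - 2sin(x)cos(t/2) + sin(2x)cos(t).
Transform back: y(x,t) = exp(2x)u(x,t).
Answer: y(x, t) = exp(2x)sin(3t/2)sin(3x) - 2exp(2x)sin(x)cos(t/2) + exp(2x)sin(2x)cos(t)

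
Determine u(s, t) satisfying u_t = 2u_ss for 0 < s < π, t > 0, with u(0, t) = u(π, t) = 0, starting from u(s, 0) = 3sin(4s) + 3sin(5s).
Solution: Separating variables: u = Σ c_n exp(-2n²t) sin(ns). From u(s,0) = 3sin(4s) + 3sin(5s): c_4=3, c_5=3.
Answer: u(s, t) = 3exp(-32t)sin(4s) + 3exp(-50t)sin(5s)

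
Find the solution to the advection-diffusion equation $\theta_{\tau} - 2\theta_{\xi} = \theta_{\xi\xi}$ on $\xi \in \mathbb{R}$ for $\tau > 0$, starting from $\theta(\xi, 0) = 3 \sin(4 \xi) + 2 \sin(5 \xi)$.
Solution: Moving frame: $\eta = \xi + 2\tau$, $\sigma = \tau$, $\theta = u(\eta,\sigma)$, so $\theta_{\tau} = u_{\sigma} + 2u_{\eta}$ and $\theta_{\xi\xi} = u_{\eta\eta}$.
Hence $\theta_{\tau} - 2\theta_{\xi} = u_{\sigma}$ and the PDE becomes the heat equation $u_{\sigma} = u_{\eta\eta}$ on $\eta \in \mathbb{R}$.
Initial data: $u(\eta,0) = \theta(\eta,0) = 3 \sin(4 \eta) + 2 \sin(5 \eta)$. Each mode $\sin(n\eta)$ decays as $e^{-n^2\sigma}$ on $\mathbb{R}$, so $u(\eta,\sigma) = \sum c_n e^{-n^2\sigma} \sin(n\eta)$ with $c_4=3, c_5=2$: $u(\eta,\sigma) = 3 e^{-16 \sigma} \sin(4 \eta) + 2 e^{-25 \sigma} \sin(5 \eta)$.
Substituting back: $\theta(\xi,\tau) = u(\xi + 2\tau, \tau)$.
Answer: $\theta(\xi, \tau) = 3 e^{-16 \tau} \sin(8 \tau + 4 \xi) + 2 e^{-25 \tau} \sin(10 \tau + 5 \xi)$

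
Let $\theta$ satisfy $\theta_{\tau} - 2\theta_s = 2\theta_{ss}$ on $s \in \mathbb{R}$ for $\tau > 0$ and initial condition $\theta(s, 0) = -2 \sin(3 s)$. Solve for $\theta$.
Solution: Moving frame: $\eta = s + 2\tau$, $\sigma = \tau$, $\theta = u(\eta,\sigma)$, so $\theta_{\tau} = u_{\sigma} + 2u_{\eta}$ and $\theta_{ss} = u_{\eta\eta}$.
Hence $\theta_{\tau} - 2\theta_s = u_{\sigma}$ and the PDE becomes the heat equation $u_{\sigma} = 2u_{\eta\eta}$ on $\eta \in \mathbb{R}$.
Initial data: $u(\eta,0) = \theta(\eta,0) = -2 \sin(3 \eta)$. Each mode $\sin(n\eta)$ decays as $e^{-2n^2\sigma}$ on $\mathbb{R}$, so $u(\eta,\sigma) = \sum c_n e^{-2n^2\sigma} \sin(n\eta)$ with $c_3=-2$: $u(\eta,\sigma) = -2 e^{-18 \sigma} \sin(3 \eta)$.
Substituting back: $\theta(s,\tau) = u(s + 2\tau, \tau)$.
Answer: $\theta(s, \tau) = -2 e^{-18 \tau} \sin(6 \tau + 3 s)$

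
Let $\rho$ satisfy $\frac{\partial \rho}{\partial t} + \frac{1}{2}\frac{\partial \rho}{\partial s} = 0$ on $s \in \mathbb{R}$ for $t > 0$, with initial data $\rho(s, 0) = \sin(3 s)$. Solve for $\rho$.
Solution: By characteristics ($ds/dt = 1/2$), $\rho(s,t) = f(s - \frac{1}{2}t)$ with $f = \rho( \cdot , 0)$.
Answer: $\rho(s, t) = \sin(3 s - 3 t/2)$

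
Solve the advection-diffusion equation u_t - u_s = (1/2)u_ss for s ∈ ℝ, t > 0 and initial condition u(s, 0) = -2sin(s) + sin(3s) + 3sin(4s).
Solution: Moving frame: η = s + t, σ = t, u = w(η,σ), so u_t = w_σ + w_η and u_ss = w_ηη.
Hence u_t - u_s = w_σ and the PDE becomes the heat equation w_σ = (1/2)w_ηη on η ∈ ℝ.
Initial data: w(η,0) = u(η,0) = -2sin(η) + sin(3η) + 3sin(4η). Each mode sin(nη) decays as exp(-n²σ/2) on ℝ, so w(η,σ) = Σ c_n exp(-n²σ/2) sin(nη) with c_1=-2, c_3=1, c_4=3: w(η,σ) = 3exp(-8σ)sin(4η) - 2exp(-σ/2)sin(η) + exp(-9σ/2)sin(3η).
Substituting back: u(s,t) = w(s + t, t).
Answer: u(s, t) = 3exp(-8t)sin(4s + 4t) - 2exp(-t/2)sin(s + t) + exp(-9t/2)sin(3s + 3t)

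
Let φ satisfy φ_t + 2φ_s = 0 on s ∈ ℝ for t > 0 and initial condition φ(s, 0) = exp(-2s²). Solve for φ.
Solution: By method of characteristics (waves move right with speed 2):
Along characteristics s - 2t = const, φ is constant, so φ(s,t) = f(s - 2t) with f = φ(·, 0).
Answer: φ(s, t) = exp(-2(s - 2t)²)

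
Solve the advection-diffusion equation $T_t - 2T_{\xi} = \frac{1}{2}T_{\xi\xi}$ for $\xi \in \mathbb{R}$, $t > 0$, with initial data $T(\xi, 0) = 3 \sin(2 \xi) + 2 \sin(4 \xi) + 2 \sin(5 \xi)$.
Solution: Moving frame: $\eta = \xi + 2t$, $\sigma = t$, $T = u(\eta,\sigma)$, so $T_t = u_{\sigma} + 2u_{\eta}$ and $T_{\xi\xi} = u_{\eta\eta}$.
Hence $T_t - 2T_{\xi} = u_{\sigma}$ and the PDE becomes the heat equation $u_{\sigma} = \frac{1}{2}u_{\eta\eta}$ on $\eta \in \mathbb{R}$.
Initial data: $u(\eta,0) = T(\eta,0) = 3 \sin(2 \eta) + 2 \sin(4 \eta) + 2 \sin(5 \eta)$. Each mode $\sin(n\eta)$ decays as $e^{-n^2\sigma/2}$ on $\mathbb{R}$, so $u(\eta,\sigma) = \sum c_n e^{-n^2\sigma/2} \sin(n\eta)$ with $c_2=3, c_4=2, c_5=2$: $u(\eta,\sigma) = 3 e^{-2 \sigma} \sin(2 \eta) + 2 e^{-8 \sigma} \sin(4 \eta) + 2 e^{-25 \sigma/2} \sin(5 \eta)$.
Substituting back: $T(\xi,t) = u(\xi + 2t, t)$.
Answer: $T(\xi, t) = 3 e^{-2 t} \sin(2 \xi + 4 t) + 2 e^{-8 t} \sin(4 \xi + 8 t) + 2 e^{-25 t/2} \sin(5 \xi + 10 t)$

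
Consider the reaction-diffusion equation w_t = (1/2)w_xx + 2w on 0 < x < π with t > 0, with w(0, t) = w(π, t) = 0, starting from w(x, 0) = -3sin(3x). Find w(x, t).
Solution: Substitute w = exp(2t)u.
Then w_t = exp(2t)(u_t + 2u), w_xx = exp(2t)u_xx; substituting and dividing by exp(2t), the lower-order terms cancel: u_t = (1/2)u_xx (standard heat equation).
Data for u: u(x,0) = w(x,0) = -3sin(3x). The boundary conditions carry over: u(0,t) = u(π,t) = 0.
Separating variables: u = Σ c_n exp(-n²t/2) sin(nx). From u(x,0) = -3sin(3x): c_3=-3.
So u(x,t) = -3exp(-9t/2)sin(3x), and w(x,t) = exp(2t)u(x,t).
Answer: w(x, t) = -3exp(-5t/2)sin(3x)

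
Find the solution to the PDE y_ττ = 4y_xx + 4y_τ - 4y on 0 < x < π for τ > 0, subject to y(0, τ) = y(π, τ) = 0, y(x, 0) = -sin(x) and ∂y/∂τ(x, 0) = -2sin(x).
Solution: Substitute y = exp(2τ)u, i.e. u = exp(-2τ)y.
By the product rule, y_τ = exp(2τ)(u_τ + 2u), y_ττ = exp(2τ)(u_ττ + 4u_τ + 4u), y_xx = exp(2τ)u_xx.
Substituting into the PDE and dividing by exp(2τ): u_ττ + 4u_τ + 4u = 4u_xx + 4(u_τ + 2u) - 4u.
The lower-order terms cancel, leaving the standard wave equation u_ττ = 4u_xx.
Initial data for u: u(x,0) = y(x,0) = -sin(x); u_τ(x,0) = y_τ(x,0) - 2y(x,0) = 0. The boundary conditions carry over: u(0,τ) = u(π,τ) = 0.
Solve for u:
  Using separation of variables u = X(x)T(τ):
  Eigenfunctions: sin(nx), n = 1, 2, 3, ...
  General solution: u(x, τ) = Σ [A_n cos(2n τ) + B_n sin(2n τ)] sin(nx)
  From u(x,0) = -sin(x): A_1=-1. From u_τ(x,0) = 0: all B_n = 0.
Hence u(x,τ) = -sin(x)cos(2τ).
Transform back: y(x,τ) = exp(2τ)u(x,τ).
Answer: y(x, τ) = -exp(2τ)sin(x)cos(2τ)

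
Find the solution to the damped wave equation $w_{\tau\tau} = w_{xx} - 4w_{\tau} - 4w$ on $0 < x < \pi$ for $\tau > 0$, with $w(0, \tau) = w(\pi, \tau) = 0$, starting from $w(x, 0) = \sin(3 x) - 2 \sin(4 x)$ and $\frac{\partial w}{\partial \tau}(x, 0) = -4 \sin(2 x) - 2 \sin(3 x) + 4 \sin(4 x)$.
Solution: Substitute $w = e^{-2\tau}u$.
Then $w_{\tau} = e^{-2\tau}(u_{\tau} - 2u)$, $w_{\tau\tau} = e^{-2\tau}(u_{\tau\tau} - 4u_{\tau} + 4u)$, $w_{xx} = e^{-2\tau}u_{xx}$; substituting and dividing by $e^{-2\tau}$, the lower-order terms cancel: $u_{\tau\tau} = u_{xx}$ (standard wave equation).
Data for $u$: $u(x,0) = w(x,0) = \sin(3 x) - 2 \sin(4 x)$; $u_{\tau}(x,0) = w_{\tau}(x,0) + 2w(x,0) = -4 \sin(2 x)$. The boundary conditions carry over: $u(0,\tau) = u(\pi,\tau) = 0$.
Separating variables: $u = \sum [A_n \cos(\omega_n \tau) + B_n \sin(\omega_n \tau)] \sin(nx)$, $\omega_n = n$. From ICs ($B_n$ = velocity coefficient / $\omega_n$): $A_3=1, A_4=-2, B_2=-2$.
So $u(x,\tau) = -2 \sin(2 x) \sin(2 \tau) + \sin(3 x) \cos(3 \tau) - 2 \sin(4 x) \cos(4 \tau)$, and $w(x,\tau) = e^{-2\tau}u(x,\tau)$.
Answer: $w(x, \tau) = -2 e^{-2 \tau} \sin(2 \tau) \sin(2 x) + e^{-2 \tau} \sin(3 x) \cos(3 \tau) - 2 e^{-2 \tau} \sin(4 x) \cos(4 \tau)$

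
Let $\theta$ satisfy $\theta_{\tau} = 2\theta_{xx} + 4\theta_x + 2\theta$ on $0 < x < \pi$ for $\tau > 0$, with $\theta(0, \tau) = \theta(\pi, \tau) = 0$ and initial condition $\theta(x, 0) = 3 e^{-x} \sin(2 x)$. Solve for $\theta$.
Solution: Substitute $\theta = e^{-x}u$, i.e. $u = e^{x}\theta$.
By the product rule, $\theta_x = e^{-x}(u_x - u)$, $\theta_{xx} = e^{-x}(u_{xx} - 2u_x + u)$, $\theta_{\tau} = e^{-x}u_{\tau}$.
Substituting into the PDE and dividing by $e^{-x}$: $u_{\tau} = 2(u_{xx} - 2u_x + u) + 4(u_x - u) + 2u$.
The lower-order terms cancel, leaving the standard heat equation $u_{\tau} = 2u_{xx}$.
Initial data for $u$: $u(x,0) = e^{x}\theta(x,0) = 3 \sin(2 x)$. The boundary conditions carry over: $u(0,\tau) = u(\pi,\tau) = 0$.
Solve for $u$:
  Using separation of variables $u = X(x)G(\tau)$:
  Eigenfunctions: $\sin(nx)$, $n = 1, 2, 3, \ldots$
  General solution: $u(x, \tau) = \sum c_n \sin(nx) e^{-2n^2 \tau}$
  Matching $u(x,0) = 3 \sin(2 x)$ term by term: $c_2=3$.
Hence $u(x,\tau) = 3 e^{-8 \tau} \sin(2 x)$.
Transform back: $\theta(x,\tau) = e^{-x}u(x,\tau)$.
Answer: $\theta(x, \tau) = 3 e^{-8 \tau} e^{-x} \sin(2 x)$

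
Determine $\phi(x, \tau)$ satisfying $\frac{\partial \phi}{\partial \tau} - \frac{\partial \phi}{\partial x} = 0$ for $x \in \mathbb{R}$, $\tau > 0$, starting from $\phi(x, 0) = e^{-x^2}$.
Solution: By method of characteristics (waves move left with speed 1):
Along characteristics $x + \tau =$ const, $\phi$ is constant, so $\phi(x,\tau) = f(x + \tau)$ with $f = \phi( \cdot , 0)$.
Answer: $\phi(x, \tau) = e^{-(\tau + x)^2}$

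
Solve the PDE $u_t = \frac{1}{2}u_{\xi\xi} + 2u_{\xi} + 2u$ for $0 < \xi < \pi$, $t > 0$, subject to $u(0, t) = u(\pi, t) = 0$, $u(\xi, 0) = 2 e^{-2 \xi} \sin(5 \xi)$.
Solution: Substitute $u = e^{-2\xi}w$, i.e. $w = e^{2\xi}u$.
By the product rule, $u_{\xi} = e^{-2\xi}(w_{\xi} - 2w)$, $u_{\xi\xi} = e^{-2\xi}(w_{\xi\xi} - 4w_{\xi} + 4w)$, $u_t = e^{-2\xi}w_t$.
Substituting into the PDE and dividing by $e^{-2\xi}$: $w_t = \frac{1}{2}(w_{\xi\xi} - 4w_{\xi} + 4w) + 2(w_{\xi} - 2w) + 2w$.
The lower-order terms cancel, leaving the standard heat equation $w_t = \frac{1}{2}w_{\xi\xi}$.
Initial data for $w$: $w(\xi,0) = e^{2\xi}u(\xi,0) = 2 \sin(5 \xi)$. The boundary conditions carry over: $w(0,t) = w(\pi,t) = 0$.
Solve for $w$:
  Using separation of variables $w = X(\xi)T(t)$:
  Eigenfunctions: $\sin(n\xi)$, $n = 1, 2, 3, \ldots$
  General solution: $w(\xi, t) = \sum c_n \sin(n\xi) e^{-n^2 t/2}$
  Matching $w(\xi,0) = 2 \sin(5 \xi)$ term by term: $c_5=2$.
Hence $w(\xi,t) = 2 e^{-25 t/2} \sin(5 \xi)$.
Transform back: $u(\xi,t) = e^{-2\xi}w(\xi,t)$.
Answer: $u(\xi, t) = 2 e^{-2 \xi} e^{-25 t/2} \sin(5 \xi)$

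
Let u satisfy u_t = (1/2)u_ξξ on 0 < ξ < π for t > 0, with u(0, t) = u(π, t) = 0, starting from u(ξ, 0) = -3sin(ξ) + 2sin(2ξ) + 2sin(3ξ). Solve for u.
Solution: Using separation of variables u = X(ξ)T(t):
Eigenfunctions: sin(nξ), n = 1, 2, 3, ...
General solution: u(ξ, t) = Σ c_n sin(nξ) exp(-n² t/2)
Matching u(ξ,0) = -3sin(ξ) + 2sin(2ξ) + 2sin(3ξ) term by term: c_1=-3, c_2=2, c_3=2.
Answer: u(ξ, t) = 2exp(-2t)sin(2ξ) - 3exp(-t/2)sin(ξ) + 2exp(-9t/2)sin(3ξ)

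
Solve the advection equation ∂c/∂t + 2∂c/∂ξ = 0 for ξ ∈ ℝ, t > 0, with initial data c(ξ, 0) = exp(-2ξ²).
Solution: By characteristics (dξ/dt = 2), c(ξ,t) = f(ξ - 2t) with f = c(·, 0).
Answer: c(ξ, t) = exp(-2(-2t + ξ)²)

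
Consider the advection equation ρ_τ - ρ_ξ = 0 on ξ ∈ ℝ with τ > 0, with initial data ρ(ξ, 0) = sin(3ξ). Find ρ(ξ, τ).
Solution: By characteristics (dξ/dτ = -1), ρ(ξ,τ) = f(ξ + τ) with f = ρ(·, 0).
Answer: ρ(ξ, τ) = sin(3ξ + 3τ)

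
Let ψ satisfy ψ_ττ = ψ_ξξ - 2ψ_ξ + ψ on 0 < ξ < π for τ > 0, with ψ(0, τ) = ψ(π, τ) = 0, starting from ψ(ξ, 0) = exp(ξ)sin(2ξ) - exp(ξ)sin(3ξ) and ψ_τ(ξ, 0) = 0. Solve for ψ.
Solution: Substitute ψ = exp(ξ)u, i.e. u = exp(-ξ)ψ.
By the product rule, ψ_ξ = exp(ξ)(u_ξ + u), ψ_ξξ = exp(ξ)(u_ξξ + 2u_ξ + u), ψ_ττ = exp(ξ)u_ττ.
Substituting into the PDE and dividing by exp(ξ): u_ττ = (u_ξξ + 2u_ξ + u) - 2(u_ξ + u) + u.
The lower-order terms cancel, leaving the standard wave equation u_ττ = u_ξξ.
Initial data for u: u(ξ,0) = exp(-ξ)ψ(ξ,0) = sin(2ξ) - sin(3ξ); u_τ(ξ,0) = exp(-ξ)ψ_τ(ξ,0) = 0. The boundary conditions carry over: u(0,τ) = u(π,τ) = 0.
Solve for u:
  Using separation of variables u = X(ξ)T(τ):
  Eigenfunctions: sin(nξ), n = 1, 2, 3, ...
  General solution: u(ξ, τ) = Σ [A_n cos(n τ) + B_n sin(n τ)] sin(nξ)
  From u(ξ,0) = sin(2ξ) - sin(3ξ): A_2=1, A_3=-1. From u_τ(ξ,0) = 0: all B_n = 0.
Hence u(ξ,τ) = sin(2ξ)cos(2τ) - sin(3ξ)cos(3τ).
Transform back: ψ(ξ,τ) = exp(ξ)u(ξ,τ).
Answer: ψ(ξ, τ) = exp(ξ)sin(2ξ)cos(2τ) - exp(ξ)sin(3ξ)cos(3τ)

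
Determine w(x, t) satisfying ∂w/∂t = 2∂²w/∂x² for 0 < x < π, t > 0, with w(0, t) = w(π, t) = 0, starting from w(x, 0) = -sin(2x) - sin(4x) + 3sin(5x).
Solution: Separating variables: w = Σ c_n exp(-2n²t) sin(nx). From w(x,0) = -sin(2x) - sin(4x) + 3sin(5x): c_2=-1, c_4=-1, c_5=3.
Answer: w(x, t) = -exp(-8t)sin(2x) - exp(-32t)sin(4x) + 3exp(-50t)sin(5x)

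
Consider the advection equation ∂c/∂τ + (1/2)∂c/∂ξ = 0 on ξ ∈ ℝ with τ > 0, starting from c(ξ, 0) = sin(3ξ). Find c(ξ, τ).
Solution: By method of characteristics (waves move right with speed 1/2):
Along characteristics ξ - (1/2)τ = const, c is constant, so c(ξ,τ) = f(ξ - (1/2)τ) with f = c(·, 0).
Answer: c(ξ, τ) = sin(3ξ - 3τ/2)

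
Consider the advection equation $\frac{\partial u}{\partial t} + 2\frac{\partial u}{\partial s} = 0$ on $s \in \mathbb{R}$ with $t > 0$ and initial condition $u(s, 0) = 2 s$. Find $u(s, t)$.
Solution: By method of characteristics (waves move right with speed 2):
Along characteristics $s - 2t =$ const, $u$ is constant, so $u(s,t) = f(s - 2t)$ with $f = u( \cdot , 0)$.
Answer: $u(s, t) = 2 s - 4 t$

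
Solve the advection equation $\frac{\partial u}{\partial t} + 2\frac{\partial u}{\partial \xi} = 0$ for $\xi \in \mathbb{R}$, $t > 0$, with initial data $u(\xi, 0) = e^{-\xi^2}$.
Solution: By method of characteristics (waves move right with speed 2):
Along characteristics $\xi - 2t =$ const, $u$ is constant, so $u(\xi,t) = f(\xi - 2t)$ with $f = u( \cdot , 0)$.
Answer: $u(\xi, t) = e^{-(\xi - 2 t)^2}$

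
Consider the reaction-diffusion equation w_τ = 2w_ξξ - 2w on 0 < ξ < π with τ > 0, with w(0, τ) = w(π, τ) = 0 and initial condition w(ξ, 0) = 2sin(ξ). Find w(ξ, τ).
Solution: Substitute w = exp(-2τ)u, i.e. u = exp(2τ)w.
By the product rule, w_τ = exp(-2τ)(u_τ - 2u), w_ξξ = exp(-2τ)u_ξξ.
Substituting into the PDE and dividing by exp(-2τ): u_τ - 2u = 2u_ξξ - 2u.
The lower-order terms cancel, leaving the standard heat equation u_τ = 2u_ξξ.
Initial data for u: u(ξ,0) = w(ξ,0) = 2sin(ξ). The boundary conditions carry over: u(0,τ) = u(π,τ) = 0.
Solve for u:
  Using separation of variables u = X(ξ)T(τ):
  Eigenfunctions: sin(nξ), n = 1, 2, 3, ...
  General solution: u(ξ, τ) = Σ c_n sin(nξ) exp(-2n² τ)
  Matching u(ξ,0) = 2sin(ξ) term by term: c_1=2.
Hence u(ξ,τ) = 2exp(-2τ)sin(ξ).
Transform back: w(ξ,τ) = exp(-2τ)u(ξ,τ).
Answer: w(ξ, τ) = 2exp(-4τ)sin(ξ)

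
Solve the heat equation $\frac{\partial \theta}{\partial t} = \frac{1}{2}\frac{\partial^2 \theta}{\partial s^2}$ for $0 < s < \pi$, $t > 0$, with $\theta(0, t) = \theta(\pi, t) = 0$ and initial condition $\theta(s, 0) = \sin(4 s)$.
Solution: Separating variables: $\theta = \sum c_n e^{-n^2t/2} \sin(ns)$. From $\theta(s,0) = \sin(4 s)$: $c_4=1$.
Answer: $\theta(s, t) = e^{-8 t} \sin(4 s)$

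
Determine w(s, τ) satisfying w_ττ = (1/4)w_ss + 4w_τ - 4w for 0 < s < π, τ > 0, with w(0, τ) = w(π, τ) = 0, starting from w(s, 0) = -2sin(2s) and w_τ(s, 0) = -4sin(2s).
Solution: Substitute w = exp(2τ)u, i.e. u = exp(-2τ)w.
By the product rule, w_τ = exp(2τ)(u_τ + 2u), w_ττ = exp(2τ)(u_ττ + 4u_τ + 4u), w_ss = exp(2τ)u_ss.
Substituting into the PDE and dividing by exp(2τ): u_ττ + 4u_τ + 4u = (1/4)u_ss + 4(u_τ + 2u) - 4u.
The lower-order terms cancel, leaving the standard wave equation u_ττ = (1/4)u_ss.
Initial data for u: u(s,0) = w(s,0) = -2sin(2s); u_τ(s,0) = w_τ(s,0) - 2w(s,0) = 0. The boundary conditions carry over: u(0,τ) = u(π,τ) = 0.
Solve for u:
  Using separation of variables u = X(s)T(τ):
  Eigenfunctions: sin(ns), n = 1, 2, 3, ...
  General solution: u(s, τ) = Σ [A_n cos(n τ/2) + B_n sin(n τ/2)] sin(ns)
  From u(s,0) = -2sin(2s): A_2=-2. From u_τ(s,0) = 0: all B_n = 0.
Hence u(s,τ) = -2sin(2s)cos(τ).
Transform back: w(s,τ) = exp(2τ)u(s,τ).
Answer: w(s, τ) = -2exp(2τ)sin(2s)cos(τ)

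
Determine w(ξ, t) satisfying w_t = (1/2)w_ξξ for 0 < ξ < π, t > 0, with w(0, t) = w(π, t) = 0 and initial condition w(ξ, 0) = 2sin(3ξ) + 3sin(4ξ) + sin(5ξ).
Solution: Separating variables: w = Σ c_n exp(-n²t/2) sin(nξ). From w(ξ,0) = 2sin(3ξ) + 3sin(4ξ) + sin(5ξ): c_3=2, c_4=3, c_5=1.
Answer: w(ξ, t) = 3exp(-8t)sin(4ξ) + 2exp(-9t/2)sin(3ξ) + exp(-25t/2)sin(5ξ)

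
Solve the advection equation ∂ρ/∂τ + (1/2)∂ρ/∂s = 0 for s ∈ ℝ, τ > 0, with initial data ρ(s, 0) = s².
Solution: By characteristics (ds/dτ = 1/2), ρ(s,τ) = f(s - (1/2)τ) with f = ρ(·, 0).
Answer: ρ(s, τ) = s² - sτ + (1/4)τ²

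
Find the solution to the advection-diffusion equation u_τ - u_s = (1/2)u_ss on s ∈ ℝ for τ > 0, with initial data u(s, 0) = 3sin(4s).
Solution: Change to a moving frame: let η = s + τ, σ = τ and write u(s,τ) = w(η,σ).
By the chain rule u_τ = w_σ + w_η, u_s = w_η, u_ss = w_ηη.
Then u_τ - u_s = w_σ: the advection term cancels and the PDE becomes the heat equation w_σ = (1/2)w_ηη on η ∈ ℝ.
Initial data: w(η,0) = u(η,0) = 3sin(4η).
On η ∈ ℝ each mode satisfies (sin(nη))″ = -n² sin(nη), so exp(-n²σ/2) sin(nη) solves the heat equation; by superposition w(η,σ) = Σ c_n exp(-n²σ/2) sin(nη).
Reading off the coefficients: c_4=3, so w(η,σ) = 3exp(-8σ)sin(4η).
Substituting back η = s + τ, σ = τ: u(s,τ) = w(s + τ, τ).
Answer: u(s, τ) = 3exp(-8τ)sin(4s + 4τ)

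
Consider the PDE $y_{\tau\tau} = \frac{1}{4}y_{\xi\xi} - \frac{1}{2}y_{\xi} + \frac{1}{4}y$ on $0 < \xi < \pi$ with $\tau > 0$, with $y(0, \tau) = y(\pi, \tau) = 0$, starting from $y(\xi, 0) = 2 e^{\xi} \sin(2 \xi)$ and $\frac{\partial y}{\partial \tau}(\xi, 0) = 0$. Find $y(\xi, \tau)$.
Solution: Substitute $y = e^{\xi}u$, i.e. $u = e^{-\xi}y$.
By the product rule, $y_{\xi} = e^{\xi}(u_{\xi} + u)$, $y_{\xi\xi} = e^{\xi}(u_{\xi\xi} + 2u_{\xi} + u)$, $y_{\tau\tau} = e^{\xi}u_{\tau\tau}$.
Substituting into the PDE and dividing by $e^{\xi}$: $u_{\tau\tau} = \frac{1}{4}(u_{\xi\xi} + 2u_{\xi} + u) - \frac{1}{2}(u_{\xi} + u) + \frac{1}{4}u$.
The lower-order terms cancel, leaving the standard wave equation $u_{\tau\tau} = \frac{1}{4}u_{\xi\xi}$.
Initial data for $u$: $u(\xi,0) = e^{-\xi}y(\xi,0) = 2 \sin(2 \xi)$; $u_{\tau}(\xi,0) = e^{-\xi}y_{\tau}(\xi,0) = 0$. The boundary conditions carry over: $u(0,\tau) = u(\pi,\tau) = 0$.
Solve for $u$:
  Using separation of variables $u = X(\xi)T(\tau)$:
  Eigenfunctions: $\sin(n\xi)$, $n = 1, 2, 3, \ldots$
  General solution: $u(\xi, \tau) = \sum [A_n \cos(n \tau/2) + B_n \sin(n \tau/2)] \sin(n\xi)$
  From $u(\xi,0) = 2 \sin(2 \xi)$: $A_2=2$. From $u_{\tau}(\xi,0) = 0$: all $B_n = 0$.
Hence $u(\xi,\tau) = 2 \sin(2 \xi) \cos(\tau)$.
Transform back: $y(\xi,\tau) = e^{\xi}u(\xi,\tau)$.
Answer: $y(\xi, \tau) = 2 e^{\xi} \sin(2 \xi) \cos(\tau)$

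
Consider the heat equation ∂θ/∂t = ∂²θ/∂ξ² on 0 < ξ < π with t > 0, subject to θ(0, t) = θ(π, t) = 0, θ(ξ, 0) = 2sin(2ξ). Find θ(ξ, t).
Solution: Separating variables: θ = Σ c_n exp(-n²t) sin(nξ). From θ(ξ,0) = 2sin(2ξ): c_2=2.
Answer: θ(ξ, t) = 2exp(-4t)sin(2ξ)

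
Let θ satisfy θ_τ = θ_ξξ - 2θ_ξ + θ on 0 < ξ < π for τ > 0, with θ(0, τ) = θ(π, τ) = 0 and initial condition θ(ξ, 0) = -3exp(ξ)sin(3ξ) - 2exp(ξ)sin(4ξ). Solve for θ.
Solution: Substitute θ = exp(ξ)u, i.e. u = exp(-ξ)θ.
By the product rule, θ_ξ = exp(ξ)(u_ξ + u), θ_ξξ = exp(ξ)(u_ξξ + 2u_ξ + u), θ_τ = exp(ξ)u_τ.
Substituting into the PDE and dividing by exp(ξ): u_τ = (u_ξξ + 2u_ξ + u) - 2(u_ξ + u) + u.
The lower-order terms cancel, leaving the standard heat equation u_τ = u_ξξ.
Initial data for u: u(ξ,0) = exp(-ξ)θ(ξ,0) = -3sin(3ξ) - 2sin(4ξ). The boundary conditions carry over: u(0,τ) = u(π,τ) = 0.
Solve for u:
  Using separation of variables u = X(ξ)G(τ):
  Eigenfunctions: sin(nξ), n = 1, 2, 3, ...
  General solution: u(ξ, τ) = Σ c_n sin(nξ) exp(-n² τ)
  Matching u(ξ,0) = -3sin(3ξ) - 2sin(4ξ) term by term: c_3=-3, c_4=-2.
Hence u(ξ,τ) = -3exp(-9τ)sin(3ξ) - 2exp(-16τ)sin(4ξ).
Transform back: θ(ξ,τ) = exp(ξ)u(ξ,τ).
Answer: θ(ξ, τ) = -3exp(ξ)exp(-9τ)sin(3ξ) - 2exp(ξ)exp(-16τ)sin(4ξ)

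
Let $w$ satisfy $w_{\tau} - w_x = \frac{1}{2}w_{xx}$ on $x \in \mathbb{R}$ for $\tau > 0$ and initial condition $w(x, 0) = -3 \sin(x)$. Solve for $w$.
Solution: Change to a moving frame: let $\eta = x + \tau$, $\sigma = \tau$ and write $w(x,\tau) = u(\eta,\sigma)$.
By the chain rule $w_{\tau} = u_{\sigma} + u_{\eta}$, $w_x = u_{\eta}$, $w_{xx} = u_{\eta\eta}$.
Then $w_{\tau} - w_x = u_{\sigma}$: the advection term cancels and the PDE becomes the heat equation $u_{\sigma} = \frac{1}{2}u_{\eta\eta}$ on $\eta \in \mathbb{R}$.
Initial data: $u(\eta,0) = w(\eta,0) = -3 \sin(\eta)$.
On $\eta \in \mathbb{R}$ each mode satisfies $(\sin(n\eta))'' = -n^2 \sin(n\eta)$, so $e^{-n^2\sigma/2} \sin(n\eta)$ solves the heat equation; by superposition $u(\eta,\sigma) = \sum c_n e^{-n^2\sigma/2} \sin(n\eta)$.
Reading off the coefficients: $c_1=-3$, so $u(\eta,\sigma) = -3 e^{-\sigma/2} \sin(\eta)$.
Substituting back $\eta = x + \tau$, $\sigma = \tau$: $w(x,\tau) = u(x + \tau, \tau)$.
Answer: $w(x, \tau) = -3 e^{-\tau/2} \sin(\tau + x)$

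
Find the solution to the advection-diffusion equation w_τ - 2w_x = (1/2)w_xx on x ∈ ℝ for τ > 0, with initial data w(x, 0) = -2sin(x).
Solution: Change to a moving frame: let η = x + 2τ, σ = τ and write w(x,τ) = u(η,σ).
By the chain rule w_τ = u_σ + 2u_η, w_x = u_η, w_xx = u_ηη.
Then w_τ - 2w_x = u_σ: the advection term cancels and the PDE becomes the heat equation u_σ = (1/2)u_ηη on η ∈ ℝ.
Initial data: u(η,0) = w(η,0) = -2sin(η).
On η ∈ ℝ each mode satisfies (sin(nη))″ = -n² sin(nη), so exp(-n²σ/2) sin(nη) solves the heat equation; by superposition u(η,σ) = Σ c_n exp(-n²σ/2) sin(nη).
Reading off the coefficients: c_1=-2, so u(η,σ) = -2exp(-σ/2)sin(η).
Substituting back η = x + 2τ, σ = τ: w(x,τ) = u(x + 2τ, τ).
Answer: w(x, τ) = -2exp(-τ/2)sin(x + 2τ)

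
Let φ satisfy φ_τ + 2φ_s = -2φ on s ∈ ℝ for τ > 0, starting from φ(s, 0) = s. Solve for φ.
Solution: Substitute φ = exp(-2τ)u, i.e. u = exp(2τ)φ.
By the product rule, φ_τ = exp(-2τ)(u_τ - 2u), φ_s = exp(-2τ)u_s.
Substituting into the PDE and dividing by exp(-2τ): u_τ - 2u + 2u_s = -2u.
The lower-order terms cancel, leaving the standard advection equation u_τ + 2u_s = 0.
Initial data for u: u(s,0) = φ(s,0) = s.
Solve for u:
  By method of characteristics (waves move right with speed 2):
  Along characteristics s - 2τ = const, u is constant, so u(s,τ) = f(s - 2τ) with f = u(·, 0).
Hence u(s,τ) = s - 2τ.
Transform back: φ(s,τ) = exp(-2τ)u(s,τ).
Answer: φ(s, τ) = sexp(-2τ) - 2τexp(-2τ)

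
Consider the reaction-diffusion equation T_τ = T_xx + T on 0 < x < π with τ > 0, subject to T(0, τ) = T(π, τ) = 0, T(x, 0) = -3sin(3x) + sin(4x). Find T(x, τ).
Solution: Substitute T = exp(τ)u.
Then T_τ = exp(τ)(u_τ + u), T_xx = exp(τ)u_xx; substituting and dividing by exp(τ), the lower-order terms cancel: u_τ = u_xx (standard heat equation).
Data for u: u(x,0) = T(x,0) = -3sin(3x) + sin(4x). The boundary conditions carry over: u(0,τ) = u(π,τ) = 0.
Separating variables: u = Σ c_n exp(-n²τ) sin(nx). From u(x,0) = -3sin(3x) + sin(4x): c_3=-3, c_4=1.
So u(x,τ) = -3exp(-9τ)sin(3x) + exp(-16τ)sin(4x), and T(x,τ) = exp(τ)u(x,τ).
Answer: T(x, τ) = -3exp(-8τ)sin(3x) + exp(-15τ)sin(4x)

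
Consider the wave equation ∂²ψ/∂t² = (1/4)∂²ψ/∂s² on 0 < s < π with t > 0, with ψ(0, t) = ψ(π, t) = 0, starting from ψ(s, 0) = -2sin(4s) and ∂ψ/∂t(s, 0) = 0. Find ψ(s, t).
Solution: Separating variables: ψ = Σ [A_n cos(ω_n t) + B_n sin(ω_n t)] sin(ns), ω_n = n/2. From ICs: A_4=-2.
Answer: ψ(s, t) = -2sin(4s)cos(2t)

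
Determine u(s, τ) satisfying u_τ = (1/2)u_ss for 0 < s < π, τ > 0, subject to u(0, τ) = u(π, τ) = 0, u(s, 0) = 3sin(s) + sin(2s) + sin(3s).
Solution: Separating variables: u = Σ c_n exp(-n²τ/2) sin(ns). From u(s,0) = 3sin(s) + sin(2s) + sin(3s): c_1=3, c_2=1, c_3=1.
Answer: u(s, τ) = exp(-2τ)sin(2s) + 3exp(-τ/2)sin(s) + exp(-9τ/2)sin(3s)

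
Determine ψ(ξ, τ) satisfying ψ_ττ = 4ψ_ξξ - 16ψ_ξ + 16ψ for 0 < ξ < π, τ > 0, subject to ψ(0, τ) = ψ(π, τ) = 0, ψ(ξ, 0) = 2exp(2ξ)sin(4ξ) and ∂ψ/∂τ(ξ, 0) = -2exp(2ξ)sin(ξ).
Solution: Substitute ψ = exp(2ξ)u.
Then ψ_ξ = exp(2ξ)(u_ξ + 2u), ψ_ξξ = exp(2ξ)(u_ξξ + 4u_ξ + 4u), ψ_ττ = exp(2ξ)u_ττ; substituting and dividing by exp(2ξ), the lower-order terms cancel: u_ττ = 4u_ξξ (standard wave equation).
Data for u: u(ξ,0) = exp(-2ξ)ψ(ξ,0) = 2sin(4ξ); u_τ(ξ,0) = exp(-2ξ)ψ_τ(ξ,0) = -2sin(ξ). The boundary conditions carry over: u(0,τ) = u(π,τ) = 0.
Separating variables: u = Σ [A_n cos(ω_n τ) + B_n sin(ω_n τ)] sin(nξ), ω_n = 2n. From ICs (B_n = velocity coefficient / ω_n): A_4=2, B_1=-1.
So u(ξ,τ) = -sin(ξ)sin(2τ) + 2sin(4ξ)cos(8τ), and ψ(ξ,τ) = exp(2ξ)u(ξ,τ).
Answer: ψ(ξ, τ) = -exp(2ξ)sin(ξ)sin(2τ) + 2exp(2ξ)sin(4ξ)cos(8τ)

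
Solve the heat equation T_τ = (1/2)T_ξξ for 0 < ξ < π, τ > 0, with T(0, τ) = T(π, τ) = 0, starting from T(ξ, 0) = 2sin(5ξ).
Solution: Using separation of variables T = X(ξ)G(τ):
Eigenfunctions: sin(nξ), n = 1, 2, 3, ...
General solution: T(ξ, τ) = Σ c_n sin(nξ) exp(-n² τ/2)
Matching T(ξ,0) = 2sin(5ξ) term by term: c_5=2.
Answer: T(ξ, τ) = 2exp(-25τ/2)sin(5ξ)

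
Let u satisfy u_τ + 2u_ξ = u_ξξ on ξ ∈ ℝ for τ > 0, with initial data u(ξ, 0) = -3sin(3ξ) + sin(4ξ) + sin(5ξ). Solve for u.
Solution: Change to a moving frame: let η = ξ - 2τ, σ = τ and write u(ξ,τ) = w(η,σ).
By the chain rule u_τ = w_σ - 2w_η, u_ξ = w_η, u_ξξ = w_ηη.
Then u_τ + 2u_ξ = w_σ: the advection term cancels and the PDE becomes the heat equation w_σ = w_ηη on η ∈ ℝ.
Initial data: w(η,0) = u(η,0) = -3sin(3η) + sin(4η) + sin(5η).
On η ∈ ℝ each mode satisfies (sin(nη))″ = -n² sin(nη), so exp(-n²σ) sin(nη) solves the heat equation; by superposition w(η,σ) = Σ c_n exp(-n²σ) sin(nη).
Reading off the coefficients: c_3=-3, c_4=1, c_5=1, so w(η,σ) = -3exp(-9σ)sin(3η) + exp(-16σ)sin(4η) + exp(-25σ)sin(5η).
Substituting back η = ξ - 2τ, σ = τ: u(ξ,τ) = w(ξ - 2τ, τ).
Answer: u(ξ, τ) = -3exp(-9τ)sin(3ξ - 6τ) + exp(-16τ)sin(4ξ - 8τ) + exp(-25τ)sin(5ξ - 10τ)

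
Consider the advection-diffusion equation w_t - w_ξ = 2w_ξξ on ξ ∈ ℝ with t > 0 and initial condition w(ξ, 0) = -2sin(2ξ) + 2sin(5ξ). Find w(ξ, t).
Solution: Moving frame: η = ξ + t, σ = t, w = u(η,σ), so w_t = u_σ + u_η and w_ξξ = u_ηη.
Hence w_t - w_ξ = u_σ and the PDE becomes the heat equation u_σ = 2u_ηη on η ∈ ℝ.
Initial data: u(η,0) = w(η,0) = -2sin(2η) + 2sin(5η). Each mode sin(nη) decays as exp(-2n²σ) on ℝ, so u(η,σ) = Σ c_n exp(-2n²σ) sin(nη) with c_2=-2, c_5=2: u(η,σ) = -2exp(-8σ)sin(2η) + 2exp(-50σ)sin(5η).
Substituting back: w(ξ,t) = u(ξ + t, t).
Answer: w(ξ, t) = -2exp(-8t)sin(2t + 2ξ) + 2exp(-50t)sin(5t + 5ξ)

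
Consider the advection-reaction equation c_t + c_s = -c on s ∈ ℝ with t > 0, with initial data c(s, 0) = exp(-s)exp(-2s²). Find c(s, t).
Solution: Substitute c = exp(-s)u, i.e. u = exp(s)c.
By the product rule, c_s = exp(-s)(u_s - u), c_t = exp(-s)u_t.
Substituting into the PDE and dividing by exp(-s): u_t + (u_s - u) = -u.
The lower-order terms cancel, leaving the standard advection equation u_t + u_s = 0.
Initial data for u: u(s,0) = exp(s)c(s,0) = exp(-2s²).
Solve for u:
  By method of characteristics (waves move right with speed 1):
  Along characteristics s - t = const, u is constant, so u(s,t) = f(s - t) with f = u(·, 0).
Hence u(s,t) = exp(-2(s - t)²).
Transform back: c(s,t) = exp(-s)u(s,t).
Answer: c(s, t) = exp(-s)exp(-2(s - t)²)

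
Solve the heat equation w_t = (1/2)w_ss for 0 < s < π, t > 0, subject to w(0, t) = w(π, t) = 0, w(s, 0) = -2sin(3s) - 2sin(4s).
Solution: Using separation of variables w = X(s)T(t):
Eigenfunctions: sin(ns), n = 1, 2, 3, ...
General solution: w(s, t) = Σ c_n sin(ns) exp(-n² t/2)
Matching w(s,0) = -2sin(3s) - 2sin(4s) term by term: c_3=-2, c_4=-2.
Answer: w(s, t) = -2exp(-8t)sin(4s) - 2exp(-9t/2)sin(3s)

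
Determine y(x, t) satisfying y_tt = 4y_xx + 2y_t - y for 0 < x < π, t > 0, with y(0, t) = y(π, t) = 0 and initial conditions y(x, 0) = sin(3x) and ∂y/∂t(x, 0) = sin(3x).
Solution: Substitute y = exp(t)u.
Then y_t = exp(t)(u_t + u), y_tt = exp(t)(u_tt + 2u_t + u), y_xx = exp(t)u_xx; substituting and dividing by exp(t), the lower-order terms cancel: u_tt = 4u_xx (standard wave equation).
Data for u: u(x,0) = y(x,0) = sin(3x); u_t(x,0) = y_t(x,0) - y(x,0) = 0. The boundary conditions carry over: u(0,t) = u(π,t) = 0.
Separating variables: u = Σ [A_n cos(ω_n t) + B_n sin(ω_n t)] sin(nx), ω_n = 2n. From ICs: A_3=1.
So u(x,t) = sin(3x)cos(6t), and y(x,t) = exp(t)u(x,t).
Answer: y(x, t) = exp(t)sin(3x)cos(6t)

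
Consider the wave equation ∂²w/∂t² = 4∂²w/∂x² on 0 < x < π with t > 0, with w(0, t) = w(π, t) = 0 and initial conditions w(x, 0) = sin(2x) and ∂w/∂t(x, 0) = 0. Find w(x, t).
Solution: Separating variables: w = Σ [A_n cos(ω_n t) + B_n sin(ω_n t)] sin(nx), ω_n = 2n. From ICs: A_2=1.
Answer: w(x, t) = sin(2x)cos(4t)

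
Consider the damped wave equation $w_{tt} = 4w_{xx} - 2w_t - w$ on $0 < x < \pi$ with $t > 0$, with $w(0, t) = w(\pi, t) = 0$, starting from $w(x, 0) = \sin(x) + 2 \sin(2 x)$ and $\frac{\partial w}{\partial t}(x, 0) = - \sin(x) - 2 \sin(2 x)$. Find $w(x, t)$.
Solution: Substitute $w = e^{-t}u$.
Then $w_t = e^{-t}(u_t - u)$, $w_{tt} = e^{-t}(u_{tt} - 2u_t + u)$, $w_{xx} = e^{-t}u_{xx}$; substituting and dividing by $e^{-t}$, the lower-order terms cancel: $u_{tt} = 4u_{xx}$ (standard wave equation).
Data for $u$: $u(x,0) = w(x,0) = \sin(x) + 2 \sin(2 x)$; $u_t(x,0) = w_t(x,0) + w(x,0) = 0$. The boundary conditions carry over: $u(0,t) = u(\pi,t) = 0$.
Separating variables: $u = \sum [A_n \cos(\omega_n t) + B_n \sin(\omega_n t)] \sin(nx)$, $\omega_n = 2n$. From ICs: $A_1=1, A_2=2$.
So $u(x,t) = \sin(x) \cos(2 t) + 2 \sin(2 x) \cos(4 t)$, and $w(x,t) = e^{-t}u(x,t)$.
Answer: $w(x, t) = e^{-t} \sin(x) \cos(2 t) + 2 e^{-t} \sin(2 x) \cos(4 t)$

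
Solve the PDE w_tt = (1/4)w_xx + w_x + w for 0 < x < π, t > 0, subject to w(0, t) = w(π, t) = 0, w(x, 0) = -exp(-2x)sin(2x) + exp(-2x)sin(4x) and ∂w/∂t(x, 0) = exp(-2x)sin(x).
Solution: Substitute w = exp(-2x)u.
Then w_x = exp(-2x)(u_x - 2u), w_xx = exp(-2x)(u_xx - 4u_x + 4u), w_tt = exp(-2x)u_tt; substituting and dividing by exp(-2x), the lower-order terms cancel: u_tt = (1/4)u_xx (standard wave equation).
Data for u: u(x,0) = exp(2x)w(x,0) = -sin(2x) + sin(4x); u_t(x,0) = exp(2x)w_t(x,0) = sin(x). The boundary conditions carry over: u(0,t) = u(π,t) = 0.
Separating variables: u = Σ [A_n cos(ω_n t) + B_n sin(ω_n t)] sin(nx), ω_n = n/2. From ICs (B_n = velocity coefficient / ω_n): A_2=-1, A_4=1, B_1=2.
So u(x,t) = 2sin(t/2)sin(x) - sin(2x)cos(t) + sin(4x)cos(2t), and w(x,t) = exp(-2x)u(x,t).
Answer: w(x, t) = 2exp(-2x)sin(t/2)sin(x) - exp(-2x)sin(2x)cos(t) + exp(-2x)sin(4x)cos(2t)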